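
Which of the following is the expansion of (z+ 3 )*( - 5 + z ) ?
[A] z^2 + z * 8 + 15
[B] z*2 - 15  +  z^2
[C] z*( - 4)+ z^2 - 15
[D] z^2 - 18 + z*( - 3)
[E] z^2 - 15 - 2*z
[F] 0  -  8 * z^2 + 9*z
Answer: E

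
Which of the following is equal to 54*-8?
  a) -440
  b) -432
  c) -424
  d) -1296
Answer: b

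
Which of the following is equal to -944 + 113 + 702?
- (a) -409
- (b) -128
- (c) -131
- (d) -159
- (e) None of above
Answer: e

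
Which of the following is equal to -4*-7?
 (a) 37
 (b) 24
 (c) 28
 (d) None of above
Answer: c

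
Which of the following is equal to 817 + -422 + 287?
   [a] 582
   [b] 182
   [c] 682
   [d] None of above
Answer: c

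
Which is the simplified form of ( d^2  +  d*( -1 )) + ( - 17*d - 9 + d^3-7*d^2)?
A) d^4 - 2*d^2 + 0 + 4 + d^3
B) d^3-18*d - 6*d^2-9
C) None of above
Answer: B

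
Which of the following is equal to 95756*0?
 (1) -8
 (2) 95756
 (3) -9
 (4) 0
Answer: 4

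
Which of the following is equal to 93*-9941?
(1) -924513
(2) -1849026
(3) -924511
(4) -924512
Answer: 1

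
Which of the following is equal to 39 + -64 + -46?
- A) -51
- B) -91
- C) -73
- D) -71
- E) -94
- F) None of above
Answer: D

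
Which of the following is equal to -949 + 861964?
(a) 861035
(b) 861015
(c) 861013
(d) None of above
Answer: b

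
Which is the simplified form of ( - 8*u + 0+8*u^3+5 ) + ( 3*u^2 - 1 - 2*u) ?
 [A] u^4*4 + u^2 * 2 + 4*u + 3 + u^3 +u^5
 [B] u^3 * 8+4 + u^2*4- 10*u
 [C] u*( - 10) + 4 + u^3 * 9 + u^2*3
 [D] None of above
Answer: D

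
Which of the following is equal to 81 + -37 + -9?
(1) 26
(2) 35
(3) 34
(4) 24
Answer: 2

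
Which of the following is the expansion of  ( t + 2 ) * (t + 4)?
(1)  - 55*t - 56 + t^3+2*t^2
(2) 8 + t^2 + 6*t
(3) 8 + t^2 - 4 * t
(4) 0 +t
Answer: 2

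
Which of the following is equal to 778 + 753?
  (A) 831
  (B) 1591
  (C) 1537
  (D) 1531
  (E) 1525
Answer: D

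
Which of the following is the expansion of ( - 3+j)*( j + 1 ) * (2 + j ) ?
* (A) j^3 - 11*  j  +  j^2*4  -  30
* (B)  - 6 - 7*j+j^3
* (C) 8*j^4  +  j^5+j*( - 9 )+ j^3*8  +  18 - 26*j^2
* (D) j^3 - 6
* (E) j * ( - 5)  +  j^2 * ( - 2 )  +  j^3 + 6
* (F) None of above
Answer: B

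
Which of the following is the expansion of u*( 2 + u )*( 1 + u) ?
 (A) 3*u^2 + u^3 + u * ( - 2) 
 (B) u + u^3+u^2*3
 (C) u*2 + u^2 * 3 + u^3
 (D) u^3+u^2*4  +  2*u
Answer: C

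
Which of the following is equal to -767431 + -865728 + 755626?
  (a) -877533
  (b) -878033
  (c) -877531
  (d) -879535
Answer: a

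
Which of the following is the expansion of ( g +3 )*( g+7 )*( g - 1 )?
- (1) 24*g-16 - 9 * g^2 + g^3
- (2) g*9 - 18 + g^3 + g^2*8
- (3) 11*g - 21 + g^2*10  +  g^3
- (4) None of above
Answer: 4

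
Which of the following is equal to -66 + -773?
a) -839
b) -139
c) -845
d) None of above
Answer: a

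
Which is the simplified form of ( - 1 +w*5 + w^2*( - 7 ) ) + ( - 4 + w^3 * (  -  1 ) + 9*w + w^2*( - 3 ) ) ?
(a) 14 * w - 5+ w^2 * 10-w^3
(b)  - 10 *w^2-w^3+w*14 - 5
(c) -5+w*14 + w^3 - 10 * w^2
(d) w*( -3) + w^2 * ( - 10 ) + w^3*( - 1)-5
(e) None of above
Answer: b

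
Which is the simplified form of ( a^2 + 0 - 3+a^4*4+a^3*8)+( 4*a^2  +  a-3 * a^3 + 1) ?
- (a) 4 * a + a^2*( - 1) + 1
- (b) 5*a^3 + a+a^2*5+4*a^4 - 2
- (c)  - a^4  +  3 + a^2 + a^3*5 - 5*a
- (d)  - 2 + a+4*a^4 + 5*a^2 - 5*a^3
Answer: b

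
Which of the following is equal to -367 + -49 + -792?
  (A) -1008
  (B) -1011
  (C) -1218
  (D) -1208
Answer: D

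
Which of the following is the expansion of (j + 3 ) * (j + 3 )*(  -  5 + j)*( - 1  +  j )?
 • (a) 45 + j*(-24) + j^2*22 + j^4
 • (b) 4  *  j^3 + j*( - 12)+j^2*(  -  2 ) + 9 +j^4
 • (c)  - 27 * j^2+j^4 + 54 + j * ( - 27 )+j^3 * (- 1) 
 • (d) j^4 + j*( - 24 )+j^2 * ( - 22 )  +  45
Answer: d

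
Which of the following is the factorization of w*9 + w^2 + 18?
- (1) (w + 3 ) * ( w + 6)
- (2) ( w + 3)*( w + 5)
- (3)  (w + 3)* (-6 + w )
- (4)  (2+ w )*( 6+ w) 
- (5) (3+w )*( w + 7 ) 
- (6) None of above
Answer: 1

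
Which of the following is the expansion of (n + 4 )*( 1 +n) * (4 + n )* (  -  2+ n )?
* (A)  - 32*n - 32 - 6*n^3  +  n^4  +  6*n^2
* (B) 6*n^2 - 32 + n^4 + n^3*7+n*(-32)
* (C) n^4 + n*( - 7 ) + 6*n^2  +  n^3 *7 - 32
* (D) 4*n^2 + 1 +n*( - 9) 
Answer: B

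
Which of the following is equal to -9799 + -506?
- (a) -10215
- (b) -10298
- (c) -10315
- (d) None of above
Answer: d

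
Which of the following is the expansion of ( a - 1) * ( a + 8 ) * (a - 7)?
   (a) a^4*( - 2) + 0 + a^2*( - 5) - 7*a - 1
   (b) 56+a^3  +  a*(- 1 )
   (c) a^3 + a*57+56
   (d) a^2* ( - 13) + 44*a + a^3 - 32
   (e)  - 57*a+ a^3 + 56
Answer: e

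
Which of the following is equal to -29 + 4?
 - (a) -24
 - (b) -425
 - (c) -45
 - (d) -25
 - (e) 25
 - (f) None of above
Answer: d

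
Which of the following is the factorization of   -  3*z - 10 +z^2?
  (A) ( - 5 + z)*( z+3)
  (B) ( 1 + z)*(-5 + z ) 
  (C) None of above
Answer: C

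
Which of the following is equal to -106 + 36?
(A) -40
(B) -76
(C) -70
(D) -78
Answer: C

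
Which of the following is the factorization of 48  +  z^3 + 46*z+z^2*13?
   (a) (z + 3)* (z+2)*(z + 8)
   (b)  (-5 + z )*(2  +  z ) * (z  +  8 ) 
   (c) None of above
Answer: a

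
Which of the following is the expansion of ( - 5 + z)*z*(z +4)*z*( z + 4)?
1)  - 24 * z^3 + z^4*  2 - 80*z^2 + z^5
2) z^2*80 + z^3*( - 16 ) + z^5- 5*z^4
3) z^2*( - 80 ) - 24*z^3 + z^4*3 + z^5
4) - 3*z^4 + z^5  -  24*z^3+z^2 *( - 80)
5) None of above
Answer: 3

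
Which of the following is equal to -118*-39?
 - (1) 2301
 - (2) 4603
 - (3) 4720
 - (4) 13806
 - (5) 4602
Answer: 5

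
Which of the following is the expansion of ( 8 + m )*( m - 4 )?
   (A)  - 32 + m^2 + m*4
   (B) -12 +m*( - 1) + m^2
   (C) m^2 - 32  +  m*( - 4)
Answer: A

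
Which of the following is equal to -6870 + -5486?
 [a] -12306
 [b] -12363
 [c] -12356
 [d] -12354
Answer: c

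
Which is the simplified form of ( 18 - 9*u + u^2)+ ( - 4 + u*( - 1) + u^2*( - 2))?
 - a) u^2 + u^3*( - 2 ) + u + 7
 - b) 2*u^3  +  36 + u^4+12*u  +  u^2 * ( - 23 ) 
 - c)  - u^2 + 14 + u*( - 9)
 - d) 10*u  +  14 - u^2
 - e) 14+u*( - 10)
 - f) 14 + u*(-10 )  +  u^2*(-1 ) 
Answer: f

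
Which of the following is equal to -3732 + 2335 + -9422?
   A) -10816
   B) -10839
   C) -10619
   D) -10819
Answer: D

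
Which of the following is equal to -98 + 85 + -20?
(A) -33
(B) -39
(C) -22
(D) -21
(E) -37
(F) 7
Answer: A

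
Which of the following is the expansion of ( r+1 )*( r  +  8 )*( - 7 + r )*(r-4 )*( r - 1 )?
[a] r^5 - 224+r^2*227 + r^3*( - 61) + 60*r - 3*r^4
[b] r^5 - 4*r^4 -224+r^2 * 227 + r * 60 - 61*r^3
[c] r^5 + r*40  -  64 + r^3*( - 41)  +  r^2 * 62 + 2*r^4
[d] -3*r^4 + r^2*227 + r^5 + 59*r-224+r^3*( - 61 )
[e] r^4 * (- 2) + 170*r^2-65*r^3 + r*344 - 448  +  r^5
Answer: a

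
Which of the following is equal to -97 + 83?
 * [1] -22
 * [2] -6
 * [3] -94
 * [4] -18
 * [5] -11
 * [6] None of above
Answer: 6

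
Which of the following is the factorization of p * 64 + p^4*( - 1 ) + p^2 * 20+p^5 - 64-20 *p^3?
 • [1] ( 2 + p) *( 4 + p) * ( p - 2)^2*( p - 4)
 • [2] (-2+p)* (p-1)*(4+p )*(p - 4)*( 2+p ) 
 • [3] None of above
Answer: 2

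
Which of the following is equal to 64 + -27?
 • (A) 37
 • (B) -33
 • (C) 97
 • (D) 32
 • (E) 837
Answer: A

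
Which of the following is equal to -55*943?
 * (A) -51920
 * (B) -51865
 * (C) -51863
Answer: B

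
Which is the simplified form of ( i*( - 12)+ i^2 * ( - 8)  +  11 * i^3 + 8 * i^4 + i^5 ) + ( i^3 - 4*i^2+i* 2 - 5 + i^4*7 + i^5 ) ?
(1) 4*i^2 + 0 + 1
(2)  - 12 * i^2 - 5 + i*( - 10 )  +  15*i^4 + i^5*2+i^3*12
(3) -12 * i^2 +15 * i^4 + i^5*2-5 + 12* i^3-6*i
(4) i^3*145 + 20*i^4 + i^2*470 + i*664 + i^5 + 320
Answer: 2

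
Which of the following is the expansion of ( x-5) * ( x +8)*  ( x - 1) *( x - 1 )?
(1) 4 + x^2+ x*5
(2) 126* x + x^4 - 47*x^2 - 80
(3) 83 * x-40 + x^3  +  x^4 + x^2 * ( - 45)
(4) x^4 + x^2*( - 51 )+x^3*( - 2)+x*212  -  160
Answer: 3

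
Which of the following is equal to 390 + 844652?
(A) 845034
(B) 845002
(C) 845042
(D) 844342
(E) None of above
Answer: C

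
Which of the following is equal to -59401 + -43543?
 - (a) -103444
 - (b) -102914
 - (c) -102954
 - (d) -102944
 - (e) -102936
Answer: d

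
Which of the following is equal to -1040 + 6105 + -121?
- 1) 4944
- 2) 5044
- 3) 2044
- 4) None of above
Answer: 1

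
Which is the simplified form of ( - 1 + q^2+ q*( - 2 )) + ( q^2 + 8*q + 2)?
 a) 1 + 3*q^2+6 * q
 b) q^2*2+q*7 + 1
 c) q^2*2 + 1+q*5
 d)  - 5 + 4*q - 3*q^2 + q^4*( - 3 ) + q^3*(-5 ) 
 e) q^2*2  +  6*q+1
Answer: e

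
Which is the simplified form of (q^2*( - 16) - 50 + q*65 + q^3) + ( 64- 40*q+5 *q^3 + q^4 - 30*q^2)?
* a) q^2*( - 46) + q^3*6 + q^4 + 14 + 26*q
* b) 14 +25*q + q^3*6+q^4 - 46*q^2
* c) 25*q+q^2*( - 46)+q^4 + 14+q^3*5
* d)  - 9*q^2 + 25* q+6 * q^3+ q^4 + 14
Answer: b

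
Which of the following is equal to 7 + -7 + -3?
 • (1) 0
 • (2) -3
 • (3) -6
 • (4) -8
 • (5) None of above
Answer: 2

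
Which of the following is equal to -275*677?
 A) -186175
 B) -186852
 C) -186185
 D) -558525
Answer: A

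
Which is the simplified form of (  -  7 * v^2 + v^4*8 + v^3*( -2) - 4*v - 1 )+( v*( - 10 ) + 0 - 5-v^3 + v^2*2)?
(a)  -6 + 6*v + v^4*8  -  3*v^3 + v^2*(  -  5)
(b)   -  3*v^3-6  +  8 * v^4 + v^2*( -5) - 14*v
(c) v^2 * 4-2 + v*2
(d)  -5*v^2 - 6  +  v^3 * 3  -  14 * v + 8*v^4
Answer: b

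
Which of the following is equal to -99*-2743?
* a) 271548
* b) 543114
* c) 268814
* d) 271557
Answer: d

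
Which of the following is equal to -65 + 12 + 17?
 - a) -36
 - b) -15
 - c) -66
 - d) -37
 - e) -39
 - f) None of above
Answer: a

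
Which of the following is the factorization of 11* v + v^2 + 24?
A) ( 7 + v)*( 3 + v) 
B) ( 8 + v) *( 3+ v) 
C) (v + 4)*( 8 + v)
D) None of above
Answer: B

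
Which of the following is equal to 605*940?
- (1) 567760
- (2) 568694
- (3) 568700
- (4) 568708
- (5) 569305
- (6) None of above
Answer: 3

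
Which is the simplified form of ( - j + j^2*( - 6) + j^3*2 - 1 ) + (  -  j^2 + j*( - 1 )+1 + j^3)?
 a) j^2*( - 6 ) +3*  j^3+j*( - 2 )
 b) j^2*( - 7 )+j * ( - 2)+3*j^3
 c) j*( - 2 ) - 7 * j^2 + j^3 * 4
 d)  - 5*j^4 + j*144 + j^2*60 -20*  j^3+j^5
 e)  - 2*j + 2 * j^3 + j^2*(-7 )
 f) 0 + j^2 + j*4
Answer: b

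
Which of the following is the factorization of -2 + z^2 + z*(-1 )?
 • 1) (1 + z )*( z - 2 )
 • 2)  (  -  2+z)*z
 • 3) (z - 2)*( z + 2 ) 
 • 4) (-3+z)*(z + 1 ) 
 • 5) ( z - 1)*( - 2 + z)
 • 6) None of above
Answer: 1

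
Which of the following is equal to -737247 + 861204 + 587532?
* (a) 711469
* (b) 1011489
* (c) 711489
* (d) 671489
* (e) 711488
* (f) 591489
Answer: c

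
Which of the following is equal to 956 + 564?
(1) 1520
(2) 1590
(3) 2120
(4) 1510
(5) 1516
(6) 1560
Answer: 1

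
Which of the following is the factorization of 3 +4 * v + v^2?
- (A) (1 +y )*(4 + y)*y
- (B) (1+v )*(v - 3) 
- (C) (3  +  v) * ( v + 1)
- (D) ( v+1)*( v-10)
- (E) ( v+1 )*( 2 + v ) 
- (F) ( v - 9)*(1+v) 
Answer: C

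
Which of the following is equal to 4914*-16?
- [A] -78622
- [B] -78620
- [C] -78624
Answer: C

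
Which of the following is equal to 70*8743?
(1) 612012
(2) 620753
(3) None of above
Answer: 3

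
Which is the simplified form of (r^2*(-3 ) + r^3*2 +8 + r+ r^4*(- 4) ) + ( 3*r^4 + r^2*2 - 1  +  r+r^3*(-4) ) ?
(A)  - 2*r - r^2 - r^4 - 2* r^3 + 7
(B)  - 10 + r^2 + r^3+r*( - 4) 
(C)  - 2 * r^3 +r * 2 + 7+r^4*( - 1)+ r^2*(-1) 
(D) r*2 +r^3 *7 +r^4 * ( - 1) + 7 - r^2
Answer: C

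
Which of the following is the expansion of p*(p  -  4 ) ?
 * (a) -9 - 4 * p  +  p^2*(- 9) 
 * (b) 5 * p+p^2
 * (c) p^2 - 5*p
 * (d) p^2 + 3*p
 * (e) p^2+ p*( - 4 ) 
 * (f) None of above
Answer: e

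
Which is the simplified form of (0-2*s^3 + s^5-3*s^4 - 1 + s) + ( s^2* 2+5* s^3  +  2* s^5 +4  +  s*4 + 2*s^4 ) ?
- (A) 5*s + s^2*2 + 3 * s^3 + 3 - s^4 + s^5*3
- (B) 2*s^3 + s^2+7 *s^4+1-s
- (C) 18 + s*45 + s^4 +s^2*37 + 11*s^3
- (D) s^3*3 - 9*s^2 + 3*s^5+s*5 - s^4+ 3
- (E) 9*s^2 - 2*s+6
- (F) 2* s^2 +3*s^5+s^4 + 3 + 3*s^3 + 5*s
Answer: A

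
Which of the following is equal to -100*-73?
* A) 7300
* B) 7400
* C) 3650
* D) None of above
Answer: A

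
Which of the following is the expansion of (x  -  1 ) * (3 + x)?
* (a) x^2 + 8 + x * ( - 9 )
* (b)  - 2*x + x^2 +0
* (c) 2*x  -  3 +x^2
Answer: c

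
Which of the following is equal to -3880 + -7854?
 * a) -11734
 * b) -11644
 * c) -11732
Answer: a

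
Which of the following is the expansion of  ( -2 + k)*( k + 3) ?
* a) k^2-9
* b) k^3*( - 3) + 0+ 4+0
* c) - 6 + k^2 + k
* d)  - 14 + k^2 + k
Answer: c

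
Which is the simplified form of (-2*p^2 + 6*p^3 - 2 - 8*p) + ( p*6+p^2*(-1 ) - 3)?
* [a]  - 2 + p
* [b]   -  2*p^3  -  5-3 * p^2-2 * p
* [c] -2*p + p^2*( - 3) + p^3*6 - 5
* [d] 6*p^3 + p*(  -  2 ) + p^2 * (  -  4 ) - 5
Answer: c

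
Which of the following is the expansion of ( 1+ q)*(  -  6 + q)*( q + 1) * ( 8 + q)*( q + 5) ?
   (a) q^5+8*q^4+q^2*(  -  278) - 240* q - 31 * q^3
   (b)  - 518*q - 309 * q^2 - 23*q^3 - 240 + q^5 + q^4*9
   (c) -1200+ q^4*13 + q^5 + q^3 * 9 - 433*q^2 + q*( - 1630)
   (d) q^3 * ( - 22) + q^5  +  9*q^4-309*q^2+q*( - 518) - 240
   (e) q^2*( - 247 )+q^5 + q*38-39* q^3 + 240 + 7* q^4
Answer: b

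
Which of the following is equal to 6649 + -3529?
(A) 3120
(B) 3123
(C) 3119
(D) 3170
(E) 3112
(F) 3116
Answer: A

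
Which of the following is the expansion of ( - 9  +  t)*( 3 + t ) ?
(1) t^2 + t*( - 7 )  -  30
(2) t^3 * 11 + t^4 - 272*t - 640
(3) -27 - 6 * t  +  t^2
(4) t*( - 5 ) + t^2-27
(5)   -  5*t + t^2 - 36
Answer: 3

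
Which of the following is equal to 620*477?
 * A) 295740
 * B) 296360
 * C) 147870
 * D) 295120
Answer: A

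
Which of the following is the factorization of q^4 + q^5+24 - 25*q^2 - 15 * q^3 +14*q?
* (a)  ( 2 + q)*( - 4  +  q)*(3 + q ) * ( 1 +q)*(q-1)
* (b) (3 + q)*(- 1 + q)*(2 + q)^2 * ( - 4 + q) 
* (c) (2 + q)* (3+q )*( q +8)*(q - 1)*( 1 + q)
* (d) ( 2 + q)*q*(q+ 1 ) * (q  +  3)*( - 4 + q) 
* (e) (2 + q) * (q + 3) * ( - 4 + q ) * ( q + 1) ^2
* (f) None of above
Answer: a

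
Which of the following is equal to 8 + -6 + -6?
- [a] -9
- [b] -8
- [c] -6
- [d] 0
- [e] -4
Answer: e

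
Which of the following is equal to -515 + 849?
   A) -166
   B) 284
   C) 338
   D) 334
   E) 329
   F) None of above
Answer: D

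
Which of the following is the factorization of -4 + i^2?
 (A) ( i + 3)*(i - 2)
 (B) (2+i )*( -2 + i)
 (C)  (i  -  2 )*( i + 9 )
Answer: B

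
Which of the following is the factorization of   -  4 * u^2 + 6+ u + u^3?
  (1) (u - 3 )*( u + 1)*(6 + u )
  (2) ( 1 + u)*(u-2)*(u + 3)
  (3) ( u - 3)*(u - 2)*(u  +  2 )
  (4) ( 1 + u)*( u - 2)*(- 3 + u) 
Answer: 4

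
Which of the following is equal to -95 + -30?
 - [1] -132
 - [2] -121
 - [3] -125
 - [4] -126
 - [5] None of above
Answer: 3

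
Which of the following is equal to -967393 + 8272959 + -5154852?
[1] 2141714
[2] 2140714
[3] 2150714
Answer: 3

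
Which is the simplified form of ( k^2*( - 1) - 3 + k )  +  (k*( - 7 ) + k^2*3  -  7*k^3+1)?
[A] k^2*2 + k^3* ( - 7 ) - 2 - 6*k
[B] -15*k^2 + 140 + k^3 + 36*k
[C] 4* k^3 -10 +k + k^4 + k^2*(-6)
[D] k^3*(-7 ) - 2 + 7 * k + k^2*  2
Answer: A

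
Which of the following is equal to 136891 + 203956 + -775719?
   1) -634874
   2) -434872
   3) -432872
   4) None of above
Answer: 2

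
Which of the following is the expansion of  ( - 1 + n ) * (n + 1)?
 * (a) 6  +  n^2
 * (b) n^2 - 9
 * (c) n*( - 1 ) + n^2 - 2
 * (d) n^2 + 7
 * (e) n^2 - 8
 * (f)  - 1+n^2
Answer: f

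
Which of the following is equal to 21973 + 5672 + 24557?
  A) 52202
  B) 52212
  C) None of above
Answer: A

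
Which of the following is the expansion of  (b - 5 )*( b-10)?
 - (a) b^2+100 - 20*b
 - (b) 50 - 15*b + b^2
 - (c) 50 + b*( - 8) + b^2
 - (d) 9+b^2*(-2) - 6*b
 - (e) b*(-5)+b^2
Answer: b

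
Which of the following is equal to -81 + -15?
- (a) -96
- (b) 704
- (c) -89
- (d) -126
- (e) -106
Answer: a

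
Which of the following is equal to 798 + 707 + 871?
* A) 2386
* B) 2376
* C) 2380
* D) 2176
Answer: B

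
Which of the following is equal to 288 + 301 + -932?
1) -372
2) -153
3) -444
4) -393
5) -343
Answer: 5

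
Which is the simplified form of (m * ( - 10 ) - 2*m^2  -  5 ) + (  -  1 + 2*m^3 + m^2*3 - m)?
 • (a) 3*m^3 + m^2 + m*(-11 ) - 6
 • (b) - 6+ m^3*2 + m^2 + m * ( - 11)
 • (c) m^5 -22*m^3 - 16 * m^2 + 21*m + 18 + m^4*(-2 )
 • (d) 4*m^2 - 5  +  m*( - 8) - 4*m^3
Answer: b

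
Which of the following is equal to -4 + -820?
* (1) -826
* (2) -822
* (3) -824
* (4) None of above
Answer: 3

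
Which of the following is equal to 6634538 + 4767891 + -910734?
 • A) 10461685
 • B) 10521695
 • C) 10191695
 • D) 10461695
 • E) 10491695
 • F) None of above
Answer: E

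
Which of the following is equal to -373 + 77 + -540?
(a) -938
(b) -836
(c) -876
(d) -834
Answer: b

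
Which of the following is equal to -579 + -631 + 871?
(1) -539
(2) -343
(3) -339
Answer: 3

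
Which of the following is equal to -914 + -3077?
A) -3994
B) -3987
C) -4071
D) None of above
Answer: D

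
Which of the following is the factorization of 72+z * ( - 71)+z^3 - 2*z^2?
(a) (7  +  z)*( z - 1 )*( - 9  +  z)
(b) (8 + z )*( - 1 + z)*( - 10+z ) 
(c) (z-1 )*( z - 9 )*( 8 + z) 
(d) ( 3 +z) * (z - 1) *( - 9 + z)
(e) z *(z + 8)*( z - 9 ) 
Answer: c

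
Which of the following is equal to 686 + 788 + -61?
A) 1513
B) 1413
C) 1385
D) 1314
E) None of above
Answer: B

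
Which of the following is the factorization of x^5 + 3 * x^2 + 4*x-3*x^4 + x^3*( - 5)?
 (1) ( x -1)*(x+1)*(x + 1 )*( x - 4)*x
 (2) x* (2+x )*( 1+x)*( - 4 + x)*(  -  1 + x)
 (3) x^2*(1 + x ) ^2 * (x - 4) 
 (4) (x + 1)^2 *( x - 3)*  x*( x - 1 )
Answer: 1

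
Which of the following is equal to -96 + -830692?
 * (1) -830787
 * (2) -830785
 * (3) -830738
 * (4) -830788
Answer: 4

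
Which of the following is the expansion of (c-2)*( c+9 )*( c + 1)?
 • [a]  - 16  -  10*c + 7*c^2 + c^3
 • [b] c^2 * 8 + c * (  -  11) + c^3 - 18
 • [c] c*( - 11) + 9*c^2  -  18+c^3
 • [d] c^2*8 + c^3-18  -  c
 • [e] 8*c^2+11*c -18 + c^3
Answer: b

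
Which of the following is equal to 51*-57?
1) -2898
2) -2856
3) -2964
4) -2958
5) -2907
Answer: 5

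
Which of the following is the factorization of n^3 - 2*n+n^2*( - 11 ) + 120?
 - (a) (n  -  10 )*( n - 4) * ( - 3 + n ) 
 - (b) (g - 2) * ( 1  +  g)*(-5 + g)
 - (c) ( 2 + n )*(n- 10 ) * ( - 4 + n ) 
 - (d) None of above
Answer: d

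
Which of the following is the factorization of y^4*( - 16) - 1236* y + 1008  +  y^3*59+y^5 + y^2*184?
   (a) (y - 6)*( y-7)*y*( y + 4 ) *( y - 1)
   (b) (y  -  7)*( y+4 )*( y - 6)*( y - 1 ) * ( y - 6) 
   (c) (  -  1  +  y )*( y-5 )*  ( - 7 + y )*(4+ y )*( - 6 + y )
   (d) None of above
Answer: b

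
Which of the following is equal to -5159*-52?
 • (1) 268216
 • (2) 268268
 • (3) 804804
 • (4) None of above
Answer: 2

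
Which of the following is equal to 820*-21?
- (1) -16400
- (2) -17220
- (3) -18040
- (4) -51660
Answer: 2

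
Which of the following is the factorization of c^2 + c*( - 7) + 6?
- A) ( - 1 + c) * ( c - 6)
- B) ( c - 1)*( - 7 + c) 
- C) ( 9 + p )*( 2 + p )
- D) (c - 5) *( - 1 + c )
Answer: A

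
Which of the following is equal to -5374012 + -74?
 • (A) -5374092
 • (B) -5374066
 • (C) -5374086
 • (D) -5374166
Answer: C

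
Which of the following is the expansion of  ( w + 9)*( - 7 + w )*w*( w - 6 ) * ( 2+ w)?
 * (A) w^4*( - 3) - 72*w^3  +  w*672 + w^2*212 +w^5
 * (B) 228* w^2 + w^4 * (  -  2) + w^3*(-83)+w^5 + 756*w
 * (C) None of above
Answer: B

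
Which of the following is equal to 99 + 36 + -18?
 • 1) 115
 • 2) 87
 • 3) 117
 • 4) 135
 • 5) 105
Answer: 3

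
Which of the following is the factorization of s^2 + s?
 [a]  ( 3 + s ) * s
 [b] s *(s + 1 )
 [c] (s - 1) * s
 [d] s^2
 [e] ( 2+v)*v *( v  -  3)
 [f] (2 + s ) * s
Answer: b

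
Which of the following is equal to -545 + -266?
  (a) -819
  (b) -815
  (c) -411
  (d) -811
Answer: d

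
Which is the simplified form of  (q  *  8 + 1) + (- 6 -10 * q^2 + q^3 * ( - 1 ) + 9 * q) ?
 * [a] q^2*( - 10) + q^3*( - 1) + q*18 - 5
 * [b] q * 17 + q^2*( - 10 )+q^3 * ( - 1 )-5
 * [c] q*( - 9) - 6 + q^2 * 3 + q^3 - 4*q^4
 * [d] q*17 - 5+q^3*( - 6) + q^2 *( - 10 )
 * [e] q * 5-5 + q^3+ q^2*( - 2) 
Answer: b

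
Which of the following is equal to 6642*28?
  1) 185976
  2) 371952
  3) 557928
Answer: 1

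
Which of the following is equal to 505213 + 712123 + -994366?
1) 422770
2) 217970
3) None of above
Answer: 3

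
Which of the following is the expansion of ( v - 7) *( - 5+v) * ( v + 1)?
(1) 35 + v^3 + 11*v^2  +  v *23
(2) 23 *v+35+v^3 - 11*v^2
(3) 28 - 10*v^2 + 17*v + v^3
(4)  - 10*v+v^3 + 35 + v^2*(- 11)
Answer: 2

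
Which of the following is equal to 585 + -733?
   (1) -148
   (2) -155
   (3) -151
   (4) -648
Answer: 1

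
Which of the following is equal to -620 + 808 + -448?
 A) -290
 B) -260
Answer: B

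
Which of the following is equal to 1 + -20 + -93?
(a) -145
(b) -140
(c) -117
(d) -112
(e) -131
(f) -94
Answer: d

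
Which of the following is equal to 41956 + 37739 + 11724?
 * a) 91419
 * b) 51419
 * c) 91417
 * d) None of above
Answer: a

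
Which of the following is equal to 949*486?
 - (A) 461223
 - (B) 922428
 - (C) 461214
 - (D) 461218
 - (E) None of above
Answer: C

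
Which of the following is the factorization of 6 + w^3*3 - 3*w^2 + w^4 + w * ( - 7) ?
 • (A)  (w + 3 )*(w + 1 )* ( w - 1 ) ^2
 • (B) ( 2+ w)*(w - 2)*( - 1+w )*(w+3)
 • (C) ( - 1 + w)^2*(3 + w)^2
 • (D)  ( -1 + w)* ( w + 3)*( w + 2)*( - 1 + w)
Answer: D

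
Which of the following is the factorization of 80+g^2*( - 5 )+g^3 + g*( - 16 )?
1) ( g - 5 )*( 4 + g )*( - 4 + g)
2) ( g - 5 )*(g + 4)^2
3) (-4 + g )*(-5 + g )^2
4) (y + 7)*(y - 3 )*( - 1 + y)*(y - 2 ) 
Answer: 1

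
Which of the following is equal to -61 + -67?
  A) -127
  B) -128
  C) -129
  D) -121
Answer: B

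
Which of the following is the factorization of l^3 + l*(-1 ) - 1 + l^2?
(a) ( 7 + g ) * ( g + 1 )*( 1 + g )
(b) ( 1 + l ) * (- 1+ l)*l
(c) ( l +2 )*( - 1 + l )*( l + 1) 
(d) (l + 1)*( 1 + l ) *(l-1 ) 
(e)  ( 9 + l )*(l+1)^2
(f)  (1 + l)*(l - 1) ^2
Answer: d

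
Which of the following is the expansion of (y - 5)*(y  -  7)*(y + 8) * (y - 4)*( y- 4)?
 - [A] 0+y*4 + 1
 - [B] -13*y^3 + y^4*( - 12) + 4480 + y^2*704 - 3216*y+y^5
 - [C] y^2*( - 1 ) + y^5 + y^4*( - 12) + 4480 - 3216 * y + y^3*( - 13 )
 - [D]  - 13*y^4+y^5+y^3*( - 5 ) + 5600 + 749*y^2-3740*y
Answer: B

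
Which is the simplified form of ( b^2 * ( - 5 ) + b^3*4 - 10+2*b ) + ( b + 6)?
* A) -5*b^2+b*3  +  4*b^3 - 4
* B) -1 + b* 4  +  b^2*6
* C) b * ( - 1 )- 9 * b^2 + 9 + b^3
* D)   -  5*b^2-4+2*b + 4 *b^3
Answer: A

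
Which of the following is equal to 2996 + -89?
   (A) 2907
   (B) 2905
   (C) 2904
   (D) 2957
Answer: A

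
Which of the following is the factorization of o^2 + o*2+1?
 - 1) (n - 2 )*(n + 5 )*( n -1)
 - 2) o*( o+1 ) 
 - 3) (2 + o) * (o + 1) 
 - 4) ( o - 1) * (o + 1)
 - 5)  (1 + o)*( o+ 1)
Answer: 5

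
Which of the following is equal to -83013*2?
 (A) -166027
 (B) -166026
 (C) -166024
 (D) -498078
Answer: B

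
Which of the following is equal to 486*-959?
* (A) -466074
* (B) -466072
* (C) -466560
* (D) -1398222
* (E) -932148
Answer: A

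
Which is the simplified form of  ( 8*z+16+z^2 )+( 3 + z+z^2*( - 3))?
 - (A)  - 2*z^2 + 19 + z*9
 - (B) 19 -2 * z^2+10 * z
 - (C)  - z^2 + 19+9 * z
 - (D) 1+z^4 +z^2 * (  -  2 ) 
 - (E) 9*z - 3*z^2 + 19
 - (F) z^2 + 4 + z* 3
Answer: A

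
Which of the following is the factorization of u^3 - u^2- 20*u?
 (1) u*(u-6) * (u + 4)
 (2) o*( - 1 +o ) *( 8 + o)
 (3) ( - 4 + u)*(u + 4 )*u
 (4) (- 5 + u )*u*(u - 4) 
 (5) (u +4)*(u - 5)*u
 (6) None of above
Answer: 5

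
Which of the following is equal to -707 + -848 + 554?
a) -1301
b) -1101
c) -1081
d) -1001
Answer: d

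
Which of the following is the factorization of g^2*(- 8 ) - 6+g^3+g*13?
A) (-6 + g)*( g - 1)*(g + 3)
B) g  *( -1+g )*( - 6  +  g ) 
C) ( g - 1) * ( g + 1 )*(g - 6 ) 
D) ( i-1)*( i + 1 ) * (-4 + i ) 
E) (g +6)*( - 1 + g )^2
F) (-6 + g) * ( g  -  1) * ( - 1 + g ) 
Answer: F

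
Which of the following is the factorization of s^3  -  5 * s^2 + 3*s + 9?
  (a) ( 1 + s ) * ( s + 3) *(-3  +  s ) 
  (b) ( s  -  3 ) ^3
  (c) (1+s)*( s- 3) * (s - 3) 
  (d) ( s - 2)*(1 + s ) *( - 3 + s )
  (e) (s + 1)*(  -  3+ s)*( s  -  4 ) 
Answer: c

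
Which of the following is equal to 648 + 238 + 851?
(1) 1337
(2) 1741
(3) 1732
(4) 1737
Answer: 4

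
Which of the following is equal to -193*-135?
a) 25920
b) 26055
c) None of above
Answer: b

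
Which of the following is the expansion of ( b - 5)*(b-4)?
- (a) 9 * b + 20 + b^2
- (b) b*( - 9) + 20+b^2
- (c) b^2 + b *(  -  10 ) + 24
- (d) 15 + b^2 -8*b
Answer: b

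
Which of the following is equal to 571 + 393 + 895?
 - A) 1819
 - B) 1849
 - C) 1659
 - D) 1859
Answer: D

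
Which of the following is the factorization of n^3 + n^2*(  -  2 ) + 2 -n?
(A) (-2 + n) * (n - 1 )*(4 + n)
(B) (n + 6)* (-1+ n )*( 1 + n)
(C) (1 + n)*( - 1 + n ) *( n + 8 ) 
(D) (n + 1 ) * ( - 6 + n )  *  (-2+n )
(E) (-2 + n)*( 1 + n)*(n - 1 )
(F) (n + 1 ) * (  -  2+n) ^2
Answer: E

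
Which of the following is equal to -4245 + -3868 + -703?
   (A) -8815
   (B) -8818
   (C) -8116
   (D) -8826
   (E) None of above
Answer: E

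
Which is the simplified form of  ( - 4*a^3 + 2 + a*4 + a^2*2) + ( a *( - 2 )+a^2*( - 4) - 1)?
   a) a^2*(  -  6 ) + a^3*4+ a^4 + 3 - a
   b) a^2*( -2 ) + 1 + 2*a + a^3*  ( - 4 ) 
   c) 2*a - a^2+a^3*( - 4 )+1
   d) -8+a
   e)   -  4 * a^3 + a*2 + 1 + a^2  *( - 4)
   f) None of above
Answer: b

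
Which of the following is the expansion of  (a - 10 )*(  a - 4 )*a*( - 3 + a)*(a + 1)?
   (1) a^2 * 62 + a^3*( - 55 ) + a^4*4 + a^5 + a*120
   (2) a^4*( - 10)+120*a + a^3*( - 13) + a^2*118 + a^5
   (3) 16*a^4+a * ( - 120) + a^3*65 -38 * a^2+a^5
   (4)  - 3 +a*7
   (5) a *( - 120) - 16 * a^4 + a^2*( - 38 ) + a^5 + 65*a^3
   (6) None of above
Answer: 5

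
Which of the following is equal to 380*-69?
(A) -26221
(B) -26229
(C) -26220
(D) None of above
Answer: C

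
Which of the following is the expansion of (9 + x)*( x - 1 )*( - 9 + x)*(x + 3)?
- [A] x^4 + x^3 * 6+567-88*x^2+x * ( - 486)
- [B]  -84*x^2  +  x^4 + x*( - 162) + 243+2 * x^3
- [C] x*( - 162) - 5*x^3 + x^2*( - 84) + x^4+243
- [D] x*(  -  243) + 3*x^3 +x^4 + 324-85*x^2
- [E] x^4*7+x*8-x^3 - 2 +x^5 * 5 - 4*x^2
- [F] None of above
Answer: B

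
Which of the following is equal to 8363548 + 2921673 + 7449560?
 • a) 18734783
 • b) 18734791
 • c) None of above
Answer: c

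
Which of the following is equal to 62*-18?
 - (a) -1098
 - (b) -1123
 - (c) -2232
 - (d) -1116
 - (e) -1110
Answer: d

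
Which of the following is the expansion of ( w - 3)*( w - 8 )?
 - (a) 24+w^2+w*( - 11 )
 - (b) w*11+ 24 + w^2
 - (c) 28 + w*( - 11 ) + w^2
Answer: a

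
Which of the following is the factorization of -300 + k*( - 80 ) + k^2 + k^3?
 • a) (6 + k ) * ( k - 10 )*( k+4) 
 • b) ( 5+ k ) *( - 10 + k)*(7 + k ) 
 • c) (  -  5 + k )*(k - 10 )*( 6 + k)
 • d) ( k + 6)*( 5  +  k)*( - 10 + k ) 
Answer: d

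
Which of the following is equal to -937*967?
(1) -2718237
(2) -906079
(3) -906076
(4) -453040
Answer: 2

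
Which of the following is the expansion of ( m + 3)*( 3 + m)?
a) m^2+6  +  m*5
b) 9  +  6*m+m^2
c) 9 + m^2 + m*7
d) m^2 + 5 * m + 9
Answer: b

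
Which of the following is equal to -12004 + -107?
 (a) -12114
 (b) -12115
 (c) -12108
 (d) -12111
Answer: d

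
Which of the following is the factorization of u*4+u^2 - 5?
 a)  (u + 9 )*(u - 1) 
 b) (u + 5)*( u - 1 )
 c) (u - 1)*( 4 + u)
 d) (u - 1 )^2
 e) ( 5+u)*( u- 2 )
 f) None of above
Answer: b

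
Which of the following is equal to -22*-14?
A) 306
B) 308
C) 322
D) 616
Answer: B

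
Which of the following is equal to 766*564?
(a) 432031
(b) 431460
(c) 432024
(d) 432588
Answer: c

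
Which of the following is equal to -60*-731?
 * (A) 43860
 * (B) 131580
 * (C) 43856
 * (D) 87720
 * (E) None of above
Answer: A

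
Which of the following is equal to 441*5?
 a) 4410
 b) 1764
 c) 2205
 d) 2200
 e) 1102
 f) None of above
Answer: c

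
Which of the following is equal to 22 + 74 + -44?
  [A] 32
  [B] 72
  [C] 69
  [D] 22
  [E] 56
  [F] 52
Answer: F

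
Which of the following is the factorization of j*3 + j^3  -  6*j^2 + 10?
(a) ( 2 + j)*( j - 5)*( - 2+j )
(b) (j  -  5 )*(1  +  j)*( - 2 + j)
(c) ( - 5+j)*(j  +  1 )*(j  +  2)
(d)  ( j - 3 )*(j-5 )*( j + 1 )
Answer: b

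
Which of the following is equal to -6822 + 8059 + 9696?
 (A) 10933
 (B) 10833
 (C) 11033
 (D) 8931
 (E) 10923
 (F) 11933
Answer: A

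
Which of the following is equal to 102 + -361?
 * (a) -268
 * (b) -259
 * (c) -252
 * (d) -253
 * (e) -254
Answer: b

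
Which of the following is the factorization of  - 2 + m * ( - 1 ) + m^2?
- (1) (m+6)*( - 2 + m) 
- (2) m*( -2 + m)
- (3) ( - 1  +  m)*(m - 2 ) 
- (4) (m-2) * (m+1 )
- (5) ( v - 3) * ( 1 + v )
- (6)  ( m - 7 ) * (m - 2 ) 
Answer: 4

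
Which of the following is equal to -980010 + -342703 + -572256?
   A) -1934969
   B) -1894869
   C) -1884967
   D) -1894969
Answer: D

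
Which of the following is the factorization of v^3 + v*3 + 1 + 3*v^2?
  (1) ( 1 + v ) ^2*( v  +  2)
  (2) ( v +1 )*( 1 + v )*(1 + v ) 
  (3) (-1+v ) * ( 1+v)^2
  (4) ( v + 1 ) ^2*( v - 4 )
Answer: 2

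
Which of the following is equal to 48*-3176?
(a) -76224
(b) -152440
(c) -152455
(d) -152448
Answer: d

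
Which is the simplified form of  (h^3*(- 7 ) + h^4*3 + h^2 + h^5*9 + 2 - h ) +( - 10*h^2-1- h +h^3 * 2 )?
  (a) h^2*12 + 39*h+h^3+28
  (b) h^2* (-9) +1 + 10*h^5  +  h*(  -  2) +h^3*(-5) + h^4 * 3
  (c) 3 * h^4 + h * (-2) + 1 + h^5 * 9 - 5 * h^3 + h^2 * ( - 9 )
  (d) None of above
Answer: c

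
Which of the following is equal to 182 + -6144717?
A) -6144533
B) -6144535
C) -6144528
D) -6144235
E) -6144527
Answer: B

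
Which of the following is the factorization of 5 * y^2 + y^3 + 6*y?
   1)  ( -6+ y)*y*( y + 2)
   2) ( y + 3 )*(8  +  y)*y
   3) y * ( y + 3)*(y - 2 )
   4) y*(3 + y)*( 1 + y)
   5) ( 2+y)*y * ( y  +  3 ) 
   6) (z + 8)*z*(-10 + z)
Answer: 5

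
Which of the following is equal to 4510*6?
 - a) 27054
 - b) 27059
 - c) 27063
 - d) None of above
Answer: d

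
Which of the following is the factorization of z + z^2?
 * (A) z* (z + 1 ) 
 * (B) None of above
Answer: A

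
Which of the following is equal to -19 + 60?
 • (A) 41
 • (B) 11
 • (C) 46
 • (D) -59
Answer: A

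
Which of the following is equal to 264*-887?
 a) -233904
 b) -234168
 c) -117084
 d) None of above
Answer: b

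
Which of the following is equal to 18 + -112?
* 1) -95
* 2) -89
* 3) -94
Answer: 3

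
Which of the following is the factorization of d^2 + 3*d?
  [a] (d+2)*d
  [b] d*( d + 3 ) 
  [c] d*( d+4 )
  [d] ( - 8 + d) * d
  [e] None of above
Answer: b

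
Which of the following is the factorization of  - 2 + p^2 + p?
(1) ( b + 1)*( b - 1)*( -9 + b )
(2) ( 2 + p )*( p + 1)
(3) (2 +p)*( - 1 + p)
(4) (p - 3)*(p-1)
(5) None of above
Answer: 3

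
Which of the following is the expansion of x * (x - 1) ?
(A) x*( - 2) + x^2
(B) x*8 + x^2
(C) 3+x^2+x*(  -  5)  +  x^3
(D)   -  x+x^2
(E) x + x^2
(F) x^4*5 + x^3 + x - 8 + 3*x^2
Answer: D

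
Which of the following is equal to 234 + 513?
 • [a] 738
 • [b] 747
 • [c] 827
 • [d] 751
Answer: b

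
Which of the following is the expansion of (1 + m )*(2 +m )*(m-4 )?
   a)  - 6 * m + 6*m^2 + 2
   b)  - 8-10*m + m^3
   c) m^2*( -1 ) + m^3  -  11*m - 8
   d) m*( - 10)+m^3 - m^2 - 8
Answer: d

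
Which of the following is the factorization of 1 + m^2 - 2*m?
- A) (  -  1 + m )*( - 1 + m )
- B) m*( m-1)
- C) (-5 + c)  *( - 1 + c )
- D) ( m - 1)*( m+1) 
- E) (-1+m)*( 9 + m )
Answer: A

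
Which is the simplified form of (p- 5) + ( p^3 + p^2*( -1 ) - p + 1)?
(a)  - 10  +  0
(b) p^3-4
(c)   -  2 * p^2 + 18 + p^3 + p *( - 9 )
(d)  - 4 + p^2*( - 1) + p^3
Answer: d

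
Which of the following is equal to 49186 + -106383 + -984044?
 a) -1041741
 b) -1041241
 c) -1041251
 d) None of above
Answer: b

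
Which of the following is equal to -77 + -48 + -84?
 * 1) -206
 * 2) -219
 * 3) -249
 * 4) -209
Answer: 4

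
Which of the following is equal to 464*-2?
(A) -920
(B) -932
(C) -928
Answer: C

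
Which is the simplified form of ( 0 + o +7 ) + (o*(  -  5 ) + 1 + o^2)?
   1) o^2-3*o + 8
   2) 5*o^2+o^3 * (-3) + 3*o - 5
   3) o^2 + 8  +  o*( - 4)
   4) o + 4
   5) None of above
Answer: 3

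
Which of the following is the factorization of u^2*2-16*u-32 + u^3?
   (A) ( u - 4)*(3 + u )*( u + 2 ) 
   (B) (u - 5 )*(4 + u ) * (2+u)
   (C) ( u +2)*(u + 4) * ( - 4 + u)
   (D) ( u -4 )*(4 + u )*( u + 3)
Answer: C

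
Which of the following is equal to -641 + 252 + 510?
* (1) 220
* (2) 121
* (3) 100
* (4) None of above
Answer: 2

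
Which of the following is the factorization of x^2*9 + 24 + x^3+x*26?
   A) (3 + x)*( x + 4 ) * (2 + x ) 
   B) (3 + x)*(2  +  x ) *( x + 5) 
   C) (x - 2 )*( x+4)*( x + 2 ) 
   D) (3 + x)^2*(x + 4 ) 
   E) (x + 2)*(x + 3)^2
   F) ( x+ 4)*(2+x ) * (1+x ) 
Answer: A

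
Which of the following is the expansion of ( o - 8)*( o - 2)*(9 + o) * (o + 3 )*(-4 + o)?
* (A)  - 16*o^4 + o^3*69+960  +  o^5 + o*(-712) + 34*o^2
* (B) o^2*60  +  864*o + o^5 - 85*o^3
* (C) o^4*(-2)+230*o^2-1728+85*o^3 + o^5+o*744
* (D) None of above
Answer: D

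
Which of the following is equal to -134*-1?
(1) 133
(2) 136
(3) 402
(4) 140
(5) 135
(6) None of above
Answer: 6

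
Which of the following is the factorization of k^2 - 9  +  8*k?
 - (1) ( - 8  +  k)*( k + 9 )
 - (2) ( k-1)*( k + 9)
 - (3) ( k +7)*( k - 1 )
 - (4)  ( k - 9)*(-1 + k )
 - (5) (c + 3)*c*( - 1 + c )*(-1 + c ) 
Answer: 2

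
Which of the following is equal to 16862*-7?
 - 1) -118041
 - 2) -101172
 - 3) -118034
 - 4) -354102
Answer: 3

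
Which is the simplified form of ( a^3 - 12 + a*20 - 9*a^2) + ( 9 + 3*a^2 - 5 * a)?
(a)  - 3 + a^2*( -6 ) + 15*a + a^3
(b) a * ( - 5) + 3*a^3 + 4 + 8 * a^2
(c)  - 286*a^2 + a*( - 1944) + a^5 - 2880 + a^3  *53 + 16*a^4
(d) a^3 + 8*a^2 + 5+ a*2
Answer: a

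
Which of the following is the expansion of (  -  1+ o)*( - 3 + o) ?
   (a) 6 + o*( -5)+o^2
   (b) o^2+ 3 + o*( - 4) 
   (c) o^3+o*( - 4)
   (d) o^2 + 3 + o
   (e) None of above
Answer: b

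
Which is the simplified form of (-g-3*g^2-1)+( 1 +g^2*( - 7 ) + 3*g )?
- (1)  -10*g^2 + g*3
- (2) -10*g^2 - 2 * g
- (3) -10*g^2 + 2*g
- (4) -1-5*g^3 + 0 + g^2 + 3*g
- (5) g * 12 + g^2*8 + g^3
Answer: 3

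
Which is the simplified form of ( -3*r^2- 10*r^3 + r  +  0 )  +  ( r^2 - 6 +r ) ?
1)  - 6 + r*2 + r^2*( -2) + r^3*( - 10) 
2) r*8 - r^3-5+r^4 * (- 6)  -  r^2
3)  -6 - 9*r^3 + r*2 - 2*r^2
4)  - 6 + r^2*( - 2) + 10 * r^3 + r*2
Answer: 1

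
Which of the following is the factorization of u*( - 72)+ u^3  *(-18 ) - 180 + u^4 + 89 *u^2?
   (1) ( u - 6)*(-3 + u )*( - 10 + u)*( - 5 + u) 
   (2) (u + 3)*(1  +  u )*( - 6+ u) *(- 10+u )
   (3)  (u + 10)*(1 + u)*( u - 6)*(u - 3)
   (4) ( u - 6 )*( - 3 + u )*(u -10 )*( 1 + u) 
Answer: 4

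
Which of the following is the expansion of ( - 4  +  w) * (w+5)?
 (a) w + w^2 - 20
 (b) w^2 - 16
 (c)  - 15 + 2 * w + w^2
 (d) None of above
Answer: a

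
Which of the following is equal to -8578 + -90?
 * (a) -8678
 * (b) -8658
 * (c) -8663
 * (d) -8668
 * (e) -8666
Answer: d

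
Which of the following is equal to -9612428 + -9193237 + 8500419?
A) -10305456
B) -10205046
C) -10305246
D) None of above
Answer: C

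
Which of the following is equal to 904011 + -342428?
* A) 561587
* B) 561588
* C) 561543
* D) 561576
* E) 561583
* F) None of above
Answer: E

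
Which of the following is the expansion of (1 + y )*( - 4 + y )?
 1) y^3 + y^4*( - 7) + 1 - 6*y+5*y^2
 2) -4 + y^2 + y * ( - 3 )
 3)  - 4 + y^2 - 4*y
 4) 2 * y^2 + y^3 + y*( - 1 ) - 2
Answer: 2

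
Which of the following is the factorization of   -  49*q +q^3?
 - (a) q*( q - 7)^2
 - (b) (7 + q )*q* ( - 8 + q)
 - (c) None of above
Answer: c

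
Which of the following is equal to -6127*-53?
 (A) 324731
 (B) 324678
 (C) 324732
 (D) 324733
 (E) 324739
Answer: A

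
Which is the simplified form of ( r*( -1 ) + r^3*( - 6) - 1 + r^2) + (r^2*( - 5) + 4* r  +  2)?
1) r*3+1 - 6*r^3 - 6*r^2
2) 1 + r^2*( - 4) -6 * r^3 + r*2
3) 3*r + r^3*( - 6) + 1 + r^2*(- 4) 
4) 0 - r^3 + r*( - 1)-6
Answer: 3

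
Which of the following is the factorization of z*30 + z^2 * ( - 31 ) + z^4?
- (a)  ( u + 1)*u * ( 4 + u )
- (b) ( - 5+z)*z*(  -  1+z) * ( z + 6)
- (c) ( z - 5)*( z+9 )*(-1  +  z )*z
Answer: b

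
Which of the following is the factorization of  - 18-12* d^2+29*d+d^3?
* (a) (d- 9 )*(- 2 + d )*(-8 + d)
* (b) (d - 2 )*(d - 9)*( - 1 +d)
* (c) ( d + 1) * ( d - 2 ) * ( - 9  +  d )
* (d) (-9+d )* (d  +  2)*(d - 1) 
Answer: b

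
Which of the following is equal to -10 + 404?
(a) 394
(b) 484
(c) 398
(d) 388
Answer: a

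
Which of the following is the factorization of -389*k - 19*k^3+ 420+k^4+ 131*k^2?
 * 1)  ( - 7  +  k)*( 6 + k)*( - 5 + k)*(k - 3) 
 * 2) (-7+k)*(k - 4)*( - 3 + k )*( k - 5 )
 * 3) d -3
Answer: 2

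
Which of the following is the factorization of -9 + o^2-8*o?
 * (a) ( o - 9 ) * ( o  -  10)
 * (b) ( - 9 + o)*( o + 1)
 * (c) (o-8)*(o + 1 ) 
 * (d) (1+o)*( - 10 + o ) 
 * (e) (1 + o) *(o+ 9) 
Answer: b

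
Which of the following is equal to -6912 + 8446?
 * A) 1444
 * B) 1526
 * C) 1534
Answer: C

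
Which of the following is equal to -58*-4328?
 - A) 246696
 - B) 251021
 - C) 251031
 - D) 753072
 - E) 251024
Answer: E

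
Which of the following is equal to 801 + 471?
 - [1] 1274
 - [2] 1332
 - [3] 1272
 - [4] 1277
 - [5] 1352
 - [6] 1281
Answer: 3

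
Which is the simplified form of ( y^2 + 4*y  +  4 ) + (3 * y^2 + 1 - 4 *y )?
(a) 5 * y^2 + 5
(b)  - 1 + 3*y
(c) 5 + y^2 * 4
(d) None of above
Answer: c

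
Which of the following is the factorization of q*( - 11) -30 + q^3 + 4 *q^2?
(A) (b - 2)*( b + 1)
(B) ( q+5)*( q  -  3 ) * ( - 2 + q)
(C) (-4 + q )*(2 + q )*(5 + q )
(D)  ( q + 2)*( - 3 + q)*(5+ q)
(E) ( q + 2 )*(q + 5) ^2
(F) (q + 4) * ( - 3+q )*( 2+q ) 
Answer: D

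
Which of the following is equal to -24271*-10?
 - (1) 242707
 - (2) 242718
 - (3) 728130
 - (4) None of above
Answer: 4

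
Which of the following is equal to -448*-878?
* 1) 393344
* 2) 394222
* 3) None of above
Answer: 1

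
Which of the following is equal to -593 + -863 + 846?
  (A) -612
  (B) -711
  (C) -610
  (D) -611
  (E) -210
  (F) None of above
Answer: C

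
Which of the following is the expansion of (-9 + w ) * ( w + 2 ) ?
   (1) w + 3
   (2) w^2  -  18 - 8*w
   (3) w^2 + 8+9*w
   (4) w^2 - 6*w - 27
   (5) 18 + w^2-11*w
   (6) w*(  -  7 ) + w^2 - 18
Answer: 6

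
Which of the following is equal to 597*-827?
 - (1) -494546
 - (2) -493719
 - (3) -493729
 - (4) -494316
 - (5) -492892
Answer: 2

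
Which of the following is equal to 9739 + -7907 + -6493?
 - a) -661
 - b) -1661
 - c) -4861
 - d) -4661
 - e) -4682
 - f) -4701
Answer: d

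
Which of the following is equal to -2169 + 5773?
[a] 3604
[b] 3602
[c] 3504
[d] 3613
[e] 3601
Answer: a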